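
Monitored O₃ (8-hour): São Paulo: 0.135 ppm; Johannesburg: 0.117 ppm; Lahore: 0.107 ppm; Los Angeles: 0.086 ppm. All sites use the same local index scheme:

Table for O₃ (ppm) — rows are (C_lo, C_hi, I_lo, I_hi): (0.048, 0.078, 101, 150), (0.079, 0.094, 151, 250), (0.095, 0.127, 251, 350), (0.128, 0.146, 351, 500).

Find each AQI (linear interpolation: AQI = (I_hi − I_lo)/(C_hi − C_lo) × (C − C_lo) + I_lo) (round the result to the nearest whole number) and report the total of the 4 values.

1213

São Paulo: 0.135 lies in 0.128–0.146, so I_lo=351, I_hi=500, C_lo=0.128, C_hi=0.146.
(500−351)/(0.146−0.128) × (0.135−0.128) + 351 = 149/0.018 × 0.007 + 351 ≈ 408.94 → 409.
Johannesburg: 0.117 ∈ [0.095, 0.127] ↔ index [251, 350].
251 + (0.117−0.095)·(350−251)/(0.127−0.095) = 251 + 0.022·99/0.032 ≈ 319.06, so AQI = 319.
Lahore: 0.107 lies in 0.095–0.127, so I_lo=251, I_hi=350, C_lo=0.095, C_hi=0.127.
(350−251)/(0.127−0.095) × (0.107−0.095) + 251 = 99/0.032 × 0.012 + 251 ≈ 288.13 → 288.
Los Angeles: 0.086 ∈ [0.079, 0.094] ↔ index [151, 250].
151 + (0.086−0.079)·(250−151)/(0.094−0.079) = 151 + 0.007·99/0.015 ≈ 197.20, so AQI = 197.
AQIs: São Paulo=409, Johannesburg=319, Lahore=288, Los Angeles=197. Sum = 409 + 319 + 288 + 197 = 1213.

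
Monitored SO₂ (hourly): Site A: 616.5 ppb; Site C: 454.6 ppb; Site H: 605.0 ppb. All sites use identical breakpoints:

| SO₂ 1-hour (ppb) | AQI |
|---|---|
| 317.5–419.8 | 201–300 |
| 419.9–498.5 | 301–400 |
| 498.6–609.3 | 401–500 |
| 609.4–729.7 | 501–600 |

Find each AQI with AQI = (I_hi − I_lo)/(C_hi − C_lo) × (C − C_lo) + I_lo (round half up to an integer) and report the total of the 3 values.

1348

Site A: row 609.4–729.7 (AQI 501–600). (600−501)·(616.5−609.4)/(729.7−609.4) + 501 = 99·7.1/120.3 + 501 ≈ 506.84 → 507.
Site C: 454.6 lies in 419.9–498.5, so I_lo=301, I_hi=400, C_lo=419.9, C_hi=498.5.
(400−301)/(498.5−419.9) × (454.6−419.9) + 301 = 99/78.6 × 34.7 + 301 ≈ 344.71 → 345.
Site H: 605.0 lies in 498.6–609.3, so I_lo=401, I_hi=500, C_lo=498.6, C_hi=609.3.
(500−401)/(609.3−498.6) × (605.0−498.6) + 401 = 99/110.7 × 106.4 + 401 ≈ 496.15 → 496.
AQIs: Site A=507, Site C=345, Site H=496. Sum = 507 + 345 + 496 = 1348.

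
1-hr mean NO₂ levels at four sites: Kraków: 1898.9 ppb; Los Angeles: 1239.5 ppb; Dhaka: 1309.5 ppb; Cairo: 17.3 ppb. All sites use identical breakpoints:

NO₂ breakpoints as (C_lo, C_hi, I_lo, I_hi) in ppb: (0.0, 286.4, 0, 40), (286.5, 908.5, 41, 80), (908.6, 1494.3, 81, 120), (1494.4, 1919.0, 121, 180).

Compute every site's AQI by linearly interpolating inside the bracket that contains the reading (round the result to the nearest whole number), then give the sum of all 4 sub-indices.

390

Kraków: 1898.9 lies in 1494.4–1919.0, so I_lo=121, I_hi=180, C_lo=1494.4, C_hi=1919.0.
(180−121)/(1919.0−1494.4) × (1898.9−1494.4) + 121 = 59/424.6 × 404.5 + 121 ≈ 177.21 → 177.
Los Angeles 1239.5: bracket 908.6–1494.3 → index 81–120; slope 39/585.7, offset 330.9.
AQI = 81 + 39/585.7·330.9 ≈ 103.03 ⇒ 103.
Dhaka: 1309.5 ∈ [908.6, 1494.3] ↔ index [81, 120].
81 + (1309.5−908.6)·(120−81)/(1494.3−908.6) = 81 + 400.9·39/585.7 ≈ 107.69, so AQI = 108.
Cairo 17.3: bracket 0.0–286.4 → index 0–40; slope 40/286.4, offset 17.3.
AQI = 0 + 40/286.4·17.3 ≈ 2.42 ⇒ 2.
AQIs: Kraków=177, Los Angeles=103, Dhaka=108, Cairo=2. Sum = 177 + 103 + 108 + 2 = 390.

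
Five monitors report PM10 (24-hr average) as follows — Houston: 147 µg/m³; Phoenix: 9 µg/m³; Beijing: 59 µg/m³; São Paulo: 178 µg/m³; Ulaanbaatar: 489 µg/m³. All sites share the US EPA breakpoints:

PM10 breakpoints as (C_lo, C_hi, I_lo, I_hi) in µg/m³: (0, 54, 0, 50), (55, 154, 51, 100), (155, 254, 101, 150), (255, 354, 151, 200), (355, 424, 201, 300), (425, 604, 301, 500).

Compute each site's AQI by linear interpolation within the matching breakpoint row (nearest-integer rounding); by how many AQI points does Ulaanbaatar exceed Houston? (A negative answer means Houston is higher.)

Houston: 147 ∈ [55, 154] ↔ index [51, 100].
51 + (147−55)·(100−51)/(154−55) = 51 + 92·49/99 ≈ 96.54, so AQI = 97.
Phoenix: row 0–54 (AQI 0–50). (50−0)·(9−0)/(54−0) + 0 = 50·9/54 + 0 ≈ 8.33 → 8.
Beijing: 59 ∈ [55, 154] ↔ index [51, 100].
51 + (59−55)·(100−51)/(154−55) = 51 + 4·49/99 ≈ 52.98, so AQI = 53.
São Paulo: 178 ∈ [155, 254] ↔ index [101, 150].
101 + (178−155)·(150−101)/(254−155) = 101 + 23·49/99 ≈ 112.38, so AQI = 112.
Ulaanbaatar: 489 ∈ [425, 604] ↔ index [301, 500].
301 + (489−425)·(500−301)/(604−425) = 301 + 64·199/179 ≈ 372.15, so AQI = 372.
AQIs: Houston=97, Phoenix=8, Beijing=53, São Paulo=112, Ulaanbaatar=372. Ulaanbaatar (372) − Houston (97) = 275.

275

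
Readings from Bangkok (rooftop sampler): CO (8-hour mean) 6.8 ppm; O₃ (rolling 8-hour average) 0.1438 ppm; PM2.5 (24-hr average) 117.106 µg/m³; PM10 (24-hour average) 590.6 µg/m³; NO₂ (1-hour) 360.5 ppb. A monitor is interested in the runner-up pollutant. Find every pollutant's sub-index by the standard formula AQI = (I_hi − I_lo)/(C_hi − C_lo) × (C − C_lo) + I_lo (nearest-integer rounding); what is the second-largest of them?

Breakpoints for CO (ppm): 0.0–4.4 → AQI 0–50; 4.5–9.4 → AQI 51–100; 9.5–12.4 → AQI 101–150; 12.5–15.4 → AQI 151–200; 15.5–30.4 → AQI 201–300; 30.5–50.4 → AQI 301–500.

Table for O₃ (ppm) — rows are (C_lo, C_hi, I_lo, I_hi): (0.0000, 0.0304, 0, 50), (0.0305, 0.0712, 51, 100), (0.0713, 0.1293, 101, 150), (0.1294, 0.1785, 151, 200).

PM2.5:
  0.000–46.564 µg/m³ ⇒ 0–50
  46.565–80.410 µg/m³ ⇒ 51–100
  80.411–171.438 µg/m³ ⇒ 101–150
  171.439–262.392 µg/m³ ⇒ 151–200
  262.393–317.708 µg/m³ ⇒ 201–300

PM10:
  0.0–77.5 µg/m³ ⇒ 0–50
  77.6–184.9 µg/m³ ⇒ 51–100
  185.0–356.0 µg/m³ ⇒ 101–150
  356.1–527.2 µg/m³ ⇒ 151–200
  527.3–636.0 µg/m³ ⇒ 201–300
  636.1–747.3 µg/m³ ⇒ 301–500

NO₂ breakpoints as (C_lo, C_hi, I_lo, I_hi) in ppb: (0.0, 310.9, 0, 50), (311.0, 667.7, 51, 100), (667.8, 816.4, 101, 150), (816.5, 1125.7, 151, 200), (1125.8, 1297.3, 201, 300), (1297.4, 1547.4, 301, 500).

165

CO: 6.8 lies in 4.5–9.4, so I_lo=51, I_hi=100, C_lo=4.5, C_hi=9.4.
(100−51)/(9.4−4.5) × (6.8−4.5) + 51 = 49/4.9 × 2.3 + 51 ≈ 74.00 → 74.
O₃: 0.1438 lies in 0.1294–0.1785, so I_lo=151, I_hi=200, C_lo=0.1294, C_hi=0.1785.
(200−151)/(0.1785−0.1294) × (0.1438−0.1294) + 151 = 49/0.0491 × 0.0144 + 151 ≈ 165.37 → 165.
PM2.5 117.106: bracket 80.411–171.438 → index 101–150; slope 49/91.027, offset 36.695.
AQI = 101 + 49/91.027·36.695 ≈ 120.75 ⇒ 121.
PM10: 590.6 lies in 527.3–636.0, so I_lo=201, I_hi=300, C_lo=527.3, C_hi=636.0.
(300−201)/(636.0−527.3) × (590.6−527.3) + 201 = 99/108.7 × 63.3 + 201 ≈ 258.65 → 259.
NO₂: 360.5 lies in 311.0–667.7, so I_lo=51, I_hi=100, C_lo=311.0, C_hi=667.7.
(100−51)/(667.7−311.0) × (360.5−311.0) + 51 = 49/356.7 × 49.5 + 51 ≈ 57.80 → 58.
Sub-indices: CO→74, O₃→165, PM2.5→121, PM10→259, NO₂→58. Ranked high→low: 259, 165, 121, 74, 58. Second-highest sub-index = 165.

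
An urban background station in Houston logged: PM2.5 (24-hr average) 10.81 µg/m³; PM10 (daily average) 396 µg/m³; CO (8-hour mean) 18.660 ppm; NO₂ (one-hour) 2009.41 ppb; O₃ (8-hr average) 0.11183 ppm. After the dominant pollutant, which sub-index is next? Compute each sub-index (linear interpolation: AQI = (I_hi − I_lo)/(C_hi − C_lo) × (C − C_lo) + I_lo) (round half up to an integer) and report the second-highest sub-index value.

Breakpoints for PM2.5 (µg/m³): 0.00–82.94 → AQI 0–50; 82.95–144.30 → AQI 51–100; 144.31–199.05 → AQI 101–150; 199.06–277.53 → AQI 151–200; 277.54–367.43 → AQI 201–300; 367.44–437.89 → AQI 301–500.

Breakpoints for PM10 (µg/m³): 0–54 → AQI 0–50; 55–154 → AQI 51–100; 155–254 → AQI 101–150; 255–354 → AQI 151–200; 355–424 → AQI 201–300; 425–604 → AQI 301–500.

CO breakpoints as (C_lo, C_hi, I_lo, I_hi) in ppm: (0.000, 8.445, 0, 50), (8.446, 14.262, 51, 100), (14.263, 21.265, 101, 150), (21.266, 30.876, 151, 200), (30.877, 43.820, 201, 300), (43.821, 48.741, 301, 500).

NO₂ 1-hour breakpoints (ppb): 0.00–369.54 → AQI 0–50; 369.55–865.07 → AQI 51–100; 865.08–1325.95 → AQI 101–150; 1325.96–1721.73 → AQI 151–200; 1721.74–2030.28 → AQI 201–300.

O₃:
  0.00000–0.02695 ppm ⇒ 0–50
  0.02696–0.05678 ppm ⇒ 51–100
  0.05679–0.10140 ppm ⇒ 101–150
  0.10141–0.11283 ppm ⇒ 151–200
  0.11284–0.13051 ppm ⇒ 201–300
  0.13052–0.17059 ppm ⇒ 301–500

260

PM2.5: row 0.00–82.94 (AQI 0–50). (50−0)·(10.81−0.00)/(82.94−0.00) + 0 = 50·10.81/82.94 + 0 ≈ 6.52 → 7.
PM10 396: bracket 355–424 → index 201–300; slope 99/69, offset 41.
AQI = 201 + 99/69·41 ≈ 259.83 ⇒ 260.
CO: row 14.263–21.265 (AQI 101–150). (150−101)·(18.660−14.263)/(21.265−14.263) + 101 = 49·4.397/7.002 + 101 ≈ 131.77 → 132.
NO₂ 2009.41: bracket 1721.74–2030.28 → index 201–300; slope 99/308.54, offset 287.67.
AQI = 201 + 99/308.54·287.67 ≈ 293.30 ⇒ 293.
O₃: row 0.10141–0.11283 (AQI 151–200). (200−151)·(0.11183−0.10141)/(0.11283−0.10141) + 151 = 49·0.01042/0.01142 + 151 ≈ 195.71 → 196.
Sub-indices: PM2.5→7, PM10→260, CO→132, NO₂→293, O₃→196. Ranked high→low: 293, 260, 196, 132, 7. Second-highest sub-index = 260.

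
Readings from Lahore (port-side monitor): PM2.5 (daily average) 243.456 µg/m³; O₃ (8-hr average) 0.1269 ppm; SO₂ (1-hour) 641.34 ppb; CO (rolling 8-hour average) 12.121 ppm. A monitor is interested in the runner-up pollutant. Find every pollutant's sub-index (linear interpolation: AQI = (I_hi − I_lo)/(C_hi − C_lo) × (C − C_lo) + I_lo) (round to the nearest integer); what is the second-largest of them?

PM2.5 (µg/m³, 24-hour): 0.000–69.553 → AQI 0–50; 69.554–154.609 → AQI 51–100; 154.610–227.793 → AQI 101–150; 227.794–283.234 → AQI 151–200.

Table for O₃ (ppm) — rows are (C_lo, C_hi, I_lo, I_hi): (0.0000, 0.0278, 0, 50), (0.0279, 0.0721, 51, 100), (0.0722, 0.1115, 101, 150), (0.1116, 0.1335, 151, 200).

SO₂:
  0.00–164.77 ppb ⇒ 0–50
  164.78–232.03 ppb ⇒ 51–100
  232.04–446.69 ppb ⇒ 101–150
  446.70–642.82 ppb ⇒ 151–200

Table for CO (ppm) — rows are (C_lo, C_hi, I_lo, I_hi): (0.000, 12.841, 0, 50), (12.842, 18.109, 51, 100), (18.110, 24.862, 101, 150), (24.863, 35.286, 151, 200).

PM2.5 243.456: bracket 227.794–283.234 → index 151–200; slope 49/55.440, offset 15.662.
AQI = 151 + 49/55.440·15.662 ≈ 164.84 ⇒ 165.
O₃ 0.1269: bracket 0.1116–0.1335 → index 151–200; slope 49/0.0219, offset 0.0153.
AQI = 151 + 49/0.0219·0.0153 ≈ 185.23 ⇒ 185.
SO₂: row 446.70–642.82 (AQI 151–200). (200−151)·(641.34−446.70)/(642.82−446.70) + 151 = 49·194.64/196.12 + 151 ≈ 199.63 → 200.
CO: 12.121 lies in 0.000–12.841, so I_lo=0, I_hi=50, C_lo=0.000, C_hi=12.841.
(50−0)/(12.841−0.000) × (12.121−0.000) + 0 = 50/12.841 × 12.121 + 0 ≈ 47.20 → 47.
Sub-indices: PM2.5→165, O₃→185, SO₂→200, CO→47. Ranked high→low: 200, 185, 165, 47. Second-highest sub-index = 185.

185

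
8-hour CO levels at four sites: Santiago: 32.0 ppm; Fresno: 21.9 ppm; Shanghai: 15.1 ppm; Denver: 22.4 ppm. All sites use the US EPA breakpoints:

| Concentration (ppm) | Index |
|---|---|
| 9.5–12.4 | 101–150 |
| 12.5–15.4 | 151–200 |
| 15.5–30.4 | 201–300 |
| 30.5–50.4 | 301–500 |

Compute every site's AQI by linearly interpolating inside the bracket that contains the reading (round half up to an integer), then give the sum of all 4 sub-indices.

Santiago: 32.0 lies in 30.5–50.4, so I_lo=301, I_hi=500, C_lo=30.5, C_hi=50.4.
(500−301)/(50.4−30.5) × (32.0−30.5) + 301 = 199/19.9 × 1.5 + 301 ≈ 316.00 → 316.
Fresno 21.9: bracket 15.5–30.4 → index 201–300; slope 99/14.9, offset 6.4.
AQI = 201 + 99/14.9·6.4 ≈ 243.52 ⇒ 244.
Shanghai: 15.1 lies in 12.5–15.4, so I_lo=151, I_hi=200, C_lo=12.5, C_hi=15.4.
(200−151)/(15.4−12.5) × (15.1−12.5) + 151 = 49/2.9 × 2.6 + 151 ≈ 194.93 → 195.
Denver: row 15.5–30.4 (AQI 201–300). (300−201)·(22.4−15.5)/(30.4−15.5) + 201 = 99·6.9/14.9 + 201 ≈ 246.85 → 247.
AQIs: Santiago=316, Fresno=244, Shanghai=195, Denver=247. Sum = 316 + 244 + 195 + 247 = 1002.

1002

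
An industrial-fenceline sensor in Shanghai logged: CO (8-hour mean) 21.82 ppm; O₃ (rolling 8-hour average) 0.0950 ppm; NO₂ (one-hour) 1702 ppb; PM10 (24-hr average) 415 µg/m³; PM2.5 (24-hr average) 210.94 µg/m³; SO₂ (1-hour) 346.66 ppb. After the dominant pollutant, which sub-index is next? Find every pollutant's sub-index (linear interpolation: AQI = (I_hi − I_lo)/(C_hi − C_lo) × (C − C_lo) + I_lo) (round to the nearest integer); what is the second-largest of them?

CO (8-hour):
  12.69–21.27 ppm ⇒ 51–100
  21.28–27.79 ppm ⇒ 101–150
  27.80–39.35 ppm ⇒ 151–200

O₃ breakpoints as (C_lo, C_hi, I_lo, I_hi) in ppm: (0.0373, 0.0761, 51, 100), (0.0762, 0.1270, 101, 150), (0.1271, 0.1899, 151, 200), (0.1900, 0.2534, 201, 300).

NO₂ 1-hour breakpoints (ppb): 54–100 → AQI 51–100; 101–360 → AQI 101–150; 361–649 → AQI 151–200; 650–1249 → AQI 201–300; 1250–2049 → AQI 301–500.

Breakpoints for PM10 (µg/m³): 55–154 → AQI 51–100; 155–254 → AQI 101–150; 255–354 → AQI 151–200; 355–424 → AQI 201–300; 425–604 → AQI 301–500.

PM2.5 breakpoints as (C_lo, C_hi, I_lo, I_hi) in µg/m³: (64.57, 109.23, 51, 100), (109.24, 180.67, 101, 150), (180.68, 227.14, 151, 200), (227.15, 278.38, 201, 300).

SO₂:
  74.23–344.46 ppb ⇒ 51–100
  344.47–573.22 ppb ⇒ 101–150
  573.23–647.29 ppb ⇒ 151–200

287

CO 21.82: bracket 21.28–27.79 → index 101–150; slope 49/6.51, offset 0.54.
AQI = 101 + 49/6.51·0.54 ≈ 105.06 ⇒ 105.
O₃: row 0.0762–0.1270 (AQI 101–150). (150−101)·(0.0950−0.0762)/(0.1270−0.0762) + 101 = 49·0.0188/0.0508 + 101 ≈ 119.13 → 119.
NO₂: row 1250–2049 (AQI 301–500). (500−301)·(1702−1250)/(2049−1250) + 301 = 199·452/799 + 301 ≈ 413.58 → 414.
PM10 415: bracket 355–424 → index 201–300; slope 99/69, offset 60.
AQI = 201 + 99/69·60 ≈ 287.09 ⇒ 287.
PM2.5: 210.94 lies in 180.68–227.14, so I_lo=151, I_hi=200, C_lo=180.68, C_hi=227.14.
(200−151)/(227.14−180.68) × (210.94−180.68) + 151 = 49/46.46 × 30.26 + 151 ≈ 182.91 → 183.
SO₂: 346.66 lies in 344.47–573.22, so I_lo=101, I_hi=150, C_lo=344.47, C_hi=573.22.
(150−101)/(573.22−344.47) × (346.66−344.47) + 101 = 49/228.75 × 2.19 + 101 ≈ 101.47 → 101.
Sub-indices: CO→105, O₃→119, NO₂→414, PM10→287, PM2.5→183, SO₂→101. Ranked high→low: 414, 287, 183, 119, 105, 101. Second-highest sub-index = 287.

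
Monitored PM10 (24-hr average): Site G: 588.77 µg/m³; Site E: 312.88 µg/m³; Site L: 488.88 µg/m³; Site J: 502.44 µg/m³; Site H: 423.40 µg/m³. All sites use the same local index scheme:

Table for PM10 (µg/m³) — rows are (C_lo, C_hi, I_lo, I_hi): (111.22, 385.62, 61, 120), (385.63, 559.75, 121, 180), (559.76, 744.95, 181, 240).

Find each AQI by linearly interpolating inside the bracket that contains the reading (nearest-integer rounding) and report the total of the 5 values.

Site G: row 559.76–744.95 (AQI 181–240). (240−181)·(588.77−559.76)/(744.95−559.76) + 181 = 59·29.01/185.19 + 181 ≈ 190.24 → 190.
Site E: 312.88 ∈ [111.22, 385.62] ↔ index [61, 120].
61 + (312.88−111.22)·(120−61)/(385.62−111.22) = 61 + 201.66·59/274.40 ≈ 104.36, so AQI = 104.
Site L: 488.88 ∈ [385.63, 559.75] ↔ index [121, 180].
121 + (488.88−385.63)·(180−121)/(559.75−385.63) = 121 + 103.25·59/174.12 ≈ 155.99, so AQI = 156.
Site J: 502.44 lies in 385.63–559.75, so I_lo=121, I_hi=180, C_lo=385.63, C_hi=559.75.
(180−121)/(559.75−385.63) × (502.44−385.63) + 121 = 59/174.12 × 116.81 + 121 ≈ 160.58 → 161.
Site H: row 385.63–559.75 (AQI 121–180). (180−121)·(423.40−385.63)/(559.75−385.63) + 121 = 59·37.77/174.12 + 121 ≈ 133.80 → 134.
AQIs: Site G=190, Site E=104, Site L=156, Site J=161, Site H=134. Sum = 190 + 104 + 156 + 161 + 134 = 745.

745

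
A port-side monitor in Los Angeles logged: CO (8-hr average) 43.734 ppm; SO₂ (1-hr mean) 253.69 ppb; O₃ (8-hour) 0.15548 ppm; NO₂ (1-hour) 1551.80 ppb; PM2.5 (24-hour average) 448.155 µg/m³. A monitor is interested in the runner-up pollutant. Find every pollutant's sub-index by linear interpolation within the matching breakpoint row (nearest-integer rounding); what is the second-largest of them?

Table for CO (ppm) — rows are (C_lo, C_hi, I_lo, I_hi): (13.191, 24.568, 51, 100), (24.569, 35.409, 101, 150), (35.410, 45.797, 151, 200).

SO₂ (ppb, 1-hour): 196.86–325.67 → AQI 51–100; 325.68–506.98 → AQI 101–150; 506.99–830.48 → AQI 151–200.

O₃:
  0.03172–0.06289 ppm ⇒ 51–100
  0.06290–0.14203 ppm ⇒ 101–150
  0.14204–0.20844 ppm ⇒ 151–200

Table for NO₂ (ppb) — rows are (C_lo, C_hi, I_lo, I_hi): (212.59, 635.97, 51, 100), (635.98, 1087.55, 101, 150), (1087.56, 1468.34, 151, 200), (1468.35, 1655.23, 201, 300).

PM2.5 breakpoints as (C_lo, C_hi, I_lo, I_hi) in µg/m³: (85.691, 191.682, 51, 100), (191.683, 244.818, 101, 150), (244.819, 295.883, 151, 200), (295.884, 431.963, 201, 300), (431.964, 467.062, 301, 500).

245

CO: 43.734 ∈ [35.410, 45.797] ↔ index [151, 200].
151 + (43.734−35.410)·(200−151)/(45.797−35.410) = 151 + 8.324·49/10.387 ≈ 190.27, so AQI = 190.
SO₂ 253.69: bracket 196.86–325.67 → index 51–100; slope 49/128.81, offset 56.83.
AQI = 51 + 49/128.81·56.83 ≈ 72.62 ⇒ 73.
O₃: row 0.14204–0.20844 (AQI 151–200). (200−151)·(0.15548−0.14204)/(0.20844−0.14204) + 151 = 49·0.01344/0.06640 + 151 ≈ 160.92 → 161.
NO₂: 1551.80 lies in 1468.35–1655.23, so I_lo=201, I_hi=300, C_lo=1468.35, C_hi=1655.23.
(300−201)/(1655.23−1468.35) × (1551.80−1468.35) + 201 = 99/186.88 × 83.45 + 201 ≈ 245.21 → 245.
PM2.5: row 431.964–467.062 (AQI 301–500). (500−301)·(448.155−431.964)/(467.062−431.964) + 301 = 199·16.191/35.098 + 301 ≈ 392.80 → 393.
Sub-indices: CO→190, SO₂→73, O₃→161, NO₂→245, PM2.5→393. Ranked high→low: 393, 245, 190, 161, 73. Second-highest sub-index = 245.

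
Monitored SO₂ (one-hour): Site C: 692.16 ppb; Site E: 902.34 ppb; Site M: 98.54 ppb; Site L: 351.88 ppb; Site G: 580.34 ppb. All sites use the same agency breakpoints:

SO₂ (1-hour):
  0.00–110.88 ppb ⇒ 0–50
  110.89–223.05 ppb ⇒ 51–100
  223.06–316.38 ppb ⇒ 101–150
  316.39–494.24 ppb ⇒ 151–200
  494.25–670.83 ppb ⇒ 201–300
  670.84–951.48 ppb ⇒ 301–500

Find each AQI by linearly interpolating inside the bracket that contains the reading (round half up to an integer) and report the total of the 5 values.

Site C: row 670.84–951.48 (AQI 301–500). (500−301)·(692.16−670.84)/(951.48−670.84) + 301 = 199·21.32/280.64 + 301 ≈ 316.12 → 316.
Site E 902.34: bracket 670.84–951.48 → index 301–500; slope 199/280.64, offset 231.50.
AQI = 301 + 199/280.64·231.50 ≈ 465.16 ⇒ 465.
Site M 98.54: bracket 0.00–110.88 → index 0–50; slope 50/110.88, offset 98.54.
AQI = 0 + 50/110.88·98.54 ≈ 44.44 ⇒ 44.
Site L: row 316.39–494.24 (AQI 151–200). (200−151)·(351.88−316.39)/(494.24−316.39) + 151 = 49·35.49/177.85 + 151 ≈ 160.78 → 161.
Site G: 580.34 ∈ [494.25, 670.83] ↔ index [201, 300].
201 + (580.34−494.25)·(300−201)/(670.83−494.25) = 201 + 86.09·99/176.58 ≈ 249.27, so AQI = 249.
AQIs: Site C=316, Site E=465, Site M=44, Site L=161, Site G=249. Sum = 316 + 465 + 44 + 161 + 249 = 1235.

1235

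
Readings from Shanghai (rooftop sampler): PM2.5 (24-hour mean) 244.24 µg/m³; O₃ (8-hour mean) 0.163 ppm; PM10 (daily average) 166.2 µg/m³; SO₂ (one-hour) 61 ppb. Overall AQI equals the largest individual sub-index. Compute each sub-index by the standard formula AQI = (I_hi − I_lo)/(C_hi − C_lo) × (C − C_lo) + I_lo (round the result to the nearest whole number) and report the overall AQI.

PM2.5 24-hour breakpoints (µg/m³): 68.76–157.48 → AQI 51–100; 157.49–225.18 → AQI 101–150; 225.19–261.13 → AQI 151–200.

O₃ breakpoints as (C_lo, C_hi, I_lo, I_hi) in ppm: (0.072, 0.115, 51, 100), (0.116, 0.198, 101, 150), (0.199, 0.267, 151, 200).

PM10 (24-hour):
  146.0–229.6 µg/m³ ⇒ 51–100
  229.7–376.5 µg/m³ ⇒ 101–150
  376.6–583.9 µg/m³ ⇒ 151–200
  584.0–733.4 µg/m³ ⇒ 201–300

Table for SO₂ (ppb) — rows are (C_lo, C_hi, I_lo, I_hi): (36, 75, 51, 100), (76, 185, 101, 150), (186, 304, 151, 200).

177

PM2.5: 244.24 lies in 225.19–261.13, so I_lo=151, I_hi=200, C_lo=225.19, C_hi=261.13.
(200−151)/(261.13−225.19) × (244.24−225.19) + 151 = 49/35.94 × 19.05 + 151 ≈ 176.97 → 177.
O₃: 0.163 ∈ [0.116, 0.198] ↔ index [101, 150].
101 + (0.163−0.116)·(150−101)/(0.198−0.116) = 101 + 0.047·49/0.082 ≈ 129.09, so AQI = 129.
PM10: 166.2 ∈ [146.0, 229.6] ↔ index [51, 100].
51 + (166.2−146.0)·(100−51)/(229.6−146.0) = 51 + 20.2·49/83.6 ≈ 62.84, so AQI = 63.
SO₂: 61 ∈ [36, 75] ↔ index [51, 100].
51 + (61−36)·(100−51)/(75−36) = 51 + 25·49/39 ≈ 82.41, so AQI = 82.
Sub-indices: PM2.5→177, O₃→129, PM10→63, SO₂→82. Overall AQI = max = 177; dominant pollutant is PM2.5.
AQI 177: Unhealthy.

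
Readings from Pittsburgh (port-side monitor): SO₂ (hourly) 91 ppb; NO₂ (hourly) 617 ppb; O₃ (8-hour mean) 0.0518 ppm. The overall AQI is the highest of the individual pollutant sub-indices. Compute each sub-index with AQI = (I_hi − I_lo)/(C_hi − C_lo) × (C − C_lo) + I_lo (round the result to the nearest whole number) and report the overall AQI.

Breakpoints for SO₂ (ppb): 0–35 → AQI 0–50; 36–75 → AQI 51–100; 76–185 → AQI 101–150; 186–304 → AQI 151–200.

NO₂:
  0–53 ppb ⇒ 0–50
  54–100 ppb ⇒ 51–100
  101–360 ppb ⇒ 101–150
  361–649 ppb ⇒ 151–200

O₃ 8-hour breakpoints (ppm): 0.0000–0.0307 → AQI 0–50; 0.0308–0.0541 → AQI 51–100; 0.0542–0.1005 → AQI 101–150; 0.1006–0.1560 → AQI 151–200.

SO₂: row 76–185 (AQI 101–150). (150−101)·(91−76)/(185−76) + 101 = 49·15/109 + 101 ≈ 107.74 → 108.
NO₂ 617: bracket 361–649 → index 151–200; slope 49/288, offset 256.
AQI = 151 + 49/288·256 ≈ 194.56 ⇒ 195.
O₃: 0.0518 ∈ [0.0308, 0.0541] ↔ index [51, 100].
51 + (0.0518−0.0308)·(100−51)/(0.0541−0.0308) = 51 + 0.0210·49/0.0233 ≈ 95.16, so AQI = 95.
Sub-indices: SO₂→108, NO₂→195, O₃→95. Overall AQI = max = 195; dominant pollutant is NO₂.

195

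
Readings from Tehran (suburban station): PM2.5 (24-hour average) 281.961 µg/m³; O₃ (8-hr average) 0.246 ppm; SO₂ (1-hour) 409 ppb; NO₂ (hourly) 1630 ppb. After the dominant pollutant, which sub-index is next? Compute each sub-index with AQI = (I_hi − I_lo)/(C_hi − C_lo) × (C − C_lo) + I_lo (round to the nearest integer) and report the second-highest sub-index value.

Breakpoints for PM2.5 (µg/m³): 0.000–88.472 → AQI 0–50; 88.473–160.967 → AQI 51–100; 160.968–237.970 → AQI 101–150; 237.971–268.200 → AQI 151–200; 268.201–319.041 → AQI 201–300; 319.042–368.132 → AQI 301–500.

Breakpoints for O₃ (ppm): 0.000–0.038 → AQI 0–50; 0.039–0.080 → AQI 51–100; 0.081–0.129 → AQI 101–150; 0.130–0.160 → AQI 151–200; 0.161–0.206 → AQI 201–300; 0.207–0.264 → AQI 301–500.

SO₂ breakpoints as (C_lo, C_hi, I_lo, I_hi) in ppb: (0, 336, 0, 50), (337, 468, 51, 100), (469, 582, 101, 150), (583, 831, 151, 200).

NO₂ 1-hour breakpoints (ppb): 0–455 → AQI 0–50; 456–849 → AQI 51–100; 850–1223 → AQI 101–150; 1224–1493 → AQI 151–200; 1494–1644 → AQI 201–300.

291

PM2.5 281.961: bracket 268.201–319.041 → index 201–300; slope 99/50.840, offset 13.760.
AQI = 201 + 99/50.840·13.760 ≈ 227.79 ⇒ 228.
O₃: 0.246 ∈ [0.207, 0.264] ↔ index [301, 500].
301 + (0.246−0.207)·(500−301)/(0.264−0.207) = 301 + 0.039·199/0.057 ≈ 437.16, so AQI = 437.
SO₂: 409 ∈ [337, 468] ↔ index [51, 100].
51 + (409−337)·(100−51)/(468−337) = 51 + 72·49/131 ≈ 77.93, so AQI = 78.
NO₂: row 1494–1644 (AQI 201–300). (300−201)·(1630−1494)/(1644−1494) + 201 = 99·136/150 + 201 ≈ 290.76 → 291.
Sub-indices: PM2.5→228, O₃→437, SO₂→78, NO₂→291. Ranked high→low: 437, 291, 228, 78. Second-highest sub-index = 291.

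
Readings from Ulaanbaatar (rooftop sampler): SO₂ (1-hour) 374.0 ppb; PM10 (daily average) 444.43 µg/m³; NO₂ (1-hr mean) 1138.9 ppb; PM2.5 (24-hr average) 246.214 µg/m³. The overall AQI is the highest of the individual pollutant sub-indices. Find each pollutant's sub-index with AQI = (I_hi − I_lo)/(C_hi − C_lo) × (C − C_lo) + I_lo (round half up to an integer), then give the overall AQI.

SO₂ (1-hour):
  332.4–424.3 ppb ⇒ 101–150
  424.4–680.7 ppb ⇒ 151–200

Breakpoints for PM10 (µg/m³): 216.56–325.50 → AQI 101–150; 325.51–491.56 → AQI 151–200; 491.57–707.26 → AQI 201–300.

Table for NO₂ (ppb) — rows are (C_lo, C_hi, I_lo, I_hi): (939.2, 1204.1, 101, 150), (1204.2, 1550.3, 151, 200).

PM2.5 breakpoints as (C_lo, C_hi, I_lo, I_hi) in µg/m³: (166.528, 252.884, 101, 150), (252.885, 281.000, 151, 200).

186

SO₂ 374.0: bracket 332.4–424.3 → index 101–150; slope 49/91.9, offset 41.6.
AQI = 101 + 49/91.9·41.6 ≈ 123.18 ⇒ 123.
PM10 444.43: bracket 325.51–491.56 → index 151–200; slope 49/166.05, offset 118.92.
AQI = 151 + 49/166.05·118.92 ≈ 186.09 ⇒ 186.
NO₂ 1138.9: bracket 939.2–1204.1 → index 101–150; slope 49/264.9, offset 199.7.
AQI = 101 + 49/264.9·199.7 ≈ 137.94 ⇒ 138.
PM2.5: 246.214 lies in 166.528–252.884, so I_lo=101, I_hi=150, C_lo=166.528, C_hi=252.884.
(150−101)/(252.884−166.528) × (246.214−166.528) + 101 = 49/86.356 × 79.686 + 101 ≈ 146.22 → 146.
Sub-indices: SO₂→123, PM10→186, NO₂→138, PM2.5→146. Overall AQI = max = 186; dominant pollutant is PM10.
AQI 186: Unhealthy.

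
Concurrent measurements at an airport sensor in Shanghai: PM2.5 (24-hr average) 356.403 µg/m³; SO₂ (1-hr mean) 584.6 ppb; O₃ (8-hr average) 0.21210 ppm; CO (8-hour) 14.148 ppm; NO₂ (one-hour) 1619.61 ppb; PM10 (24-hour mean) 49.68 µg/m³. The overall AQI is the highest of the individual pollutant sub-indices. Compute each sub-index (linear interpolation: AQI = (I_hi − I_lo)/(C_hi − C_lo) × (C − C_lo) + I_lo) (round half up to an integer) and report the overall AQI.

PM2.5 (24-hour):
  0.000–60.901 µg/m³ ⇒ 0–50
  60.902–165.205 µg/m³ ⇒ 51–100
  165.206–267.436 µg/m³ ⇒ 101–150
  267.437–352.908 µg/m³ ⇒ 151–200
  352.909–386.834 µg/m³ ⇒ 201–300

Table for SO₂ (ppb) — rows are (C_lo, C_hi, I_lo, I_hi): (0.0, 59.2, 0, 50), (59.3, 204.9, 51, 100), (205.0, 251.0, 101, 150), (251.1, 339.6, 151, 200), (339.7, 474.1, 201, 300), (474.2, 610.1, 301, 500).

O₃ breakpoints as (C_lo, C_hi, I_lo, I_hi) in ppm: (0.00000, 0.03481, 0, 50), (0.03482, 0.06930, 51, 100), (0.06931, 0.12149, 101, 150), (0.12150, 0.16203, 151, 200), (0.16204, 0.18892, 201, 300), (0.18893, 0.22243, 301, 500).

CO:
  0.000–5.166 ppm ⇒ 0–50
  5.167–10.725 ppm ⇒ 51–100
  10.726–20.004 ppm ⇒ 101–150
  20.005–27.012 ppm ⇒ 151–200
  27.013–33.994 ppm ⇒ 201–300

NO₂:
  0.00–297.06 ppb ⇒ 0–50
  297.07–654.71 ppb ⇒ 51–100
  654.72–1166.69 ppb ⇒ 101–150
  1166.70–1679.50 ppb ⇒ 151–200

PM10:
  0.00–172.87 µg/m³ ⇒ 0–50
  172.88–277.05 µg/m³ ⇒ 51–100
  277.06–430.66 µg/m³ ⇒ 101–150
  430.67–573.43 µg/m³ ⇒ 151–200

PM2.5 356.403: bracket 352.909–386.834 → index 201–300; slope 99/33.925, offset 3.494.
AQI = 201 + 99/33.925·3.494 ≈ 211.20 ⇒ 211.
SO₂: row 474.2–610.1 (AQI 301–500). (500−301)·(584.6−474.2)/(610.1−474.2) + 301 = 199·110.4/135.9 + 301 ≈ 462.66 → 463.
O₃ 0.21210: bracket 0.18893–0.22243 → index 301–500; slope 199/0.03350, offset 0.02317.
AQI = 301 + 199/0.03350·0.02317 ≈ 438.64 ⇒ 439.
CO: row 10.726–20.004 (AQI 101–150). (150−101)·(14.148−10.726)/(20.004−10.726) + 101 = 49·3.422/9.278 + 101 ≈ 119.07 → 119.
NO₂: 1619.61 ∈ [1166.70, 1679.50] ↔ index [151, 200].
151 + (1619.61−1166.70)·(200−151)/(1679.50−1166.70) = 151 + 452.91·49/512.80 ≈ 194.28, so AQI = 194.
PM10: 49.68 ∈ [0.00, 172.87] ↔ index [0, 50].
0 + (49.68−0.00)·(50−0)/(172.87−0.00) = 0 + 49.68·50/172.87 ≈ 14.37, so AQI = 14.
Sub-indices: PM2.5→211, SO₂→463, O₃→439, CO→119, NO₂→194, PM10→14. Overall AQI = max = 463; dominant pollutant is SO₂.

463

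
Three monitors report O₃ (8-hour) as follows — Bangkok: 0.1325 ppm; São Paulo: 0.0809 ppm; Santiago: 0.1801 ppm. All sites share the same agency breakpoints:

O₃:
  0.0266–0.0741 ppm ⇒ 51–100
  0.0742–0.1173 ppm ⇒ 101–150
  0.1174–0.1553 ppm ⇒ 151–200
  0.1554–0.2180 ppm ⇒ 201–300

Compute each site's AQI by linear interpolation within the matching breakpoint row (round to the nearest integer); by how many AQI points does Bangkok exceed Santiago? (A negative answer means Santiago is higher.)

-69

Bangkok: 0.1325 ∈ [0.1174, 0.1553] ↔ index [151, 200].
151 + (0.1325−0.1174)·(200−151)/(0.1553−0.1174) = 151 + 0.0151·49/0.0379 ≈ 170.52, so AQI = 171.
São Paulo: row 0.0742–0.1173 (AQI 101–150). (150−101)·(0.0809−0.0742)/(0.1173−0.0742) + 101 = 49·0.0067/0.0431 + 101 ≈ 108.62 → 109.
Santiago: 0.1801 ∈ [0.1554, 0.2180] ↔ index [201, 300].
201 + (0.1801−0.1554)·(300−201)/(0.2180−0.1554) = 201 + 0.0247·99/0.0626 ≈ 240.06, so AQI = 240.
AQIs: Bangkok=171, São Paulo=109, Santiago=240. Bangkok (171) − Santiago (240) = -69.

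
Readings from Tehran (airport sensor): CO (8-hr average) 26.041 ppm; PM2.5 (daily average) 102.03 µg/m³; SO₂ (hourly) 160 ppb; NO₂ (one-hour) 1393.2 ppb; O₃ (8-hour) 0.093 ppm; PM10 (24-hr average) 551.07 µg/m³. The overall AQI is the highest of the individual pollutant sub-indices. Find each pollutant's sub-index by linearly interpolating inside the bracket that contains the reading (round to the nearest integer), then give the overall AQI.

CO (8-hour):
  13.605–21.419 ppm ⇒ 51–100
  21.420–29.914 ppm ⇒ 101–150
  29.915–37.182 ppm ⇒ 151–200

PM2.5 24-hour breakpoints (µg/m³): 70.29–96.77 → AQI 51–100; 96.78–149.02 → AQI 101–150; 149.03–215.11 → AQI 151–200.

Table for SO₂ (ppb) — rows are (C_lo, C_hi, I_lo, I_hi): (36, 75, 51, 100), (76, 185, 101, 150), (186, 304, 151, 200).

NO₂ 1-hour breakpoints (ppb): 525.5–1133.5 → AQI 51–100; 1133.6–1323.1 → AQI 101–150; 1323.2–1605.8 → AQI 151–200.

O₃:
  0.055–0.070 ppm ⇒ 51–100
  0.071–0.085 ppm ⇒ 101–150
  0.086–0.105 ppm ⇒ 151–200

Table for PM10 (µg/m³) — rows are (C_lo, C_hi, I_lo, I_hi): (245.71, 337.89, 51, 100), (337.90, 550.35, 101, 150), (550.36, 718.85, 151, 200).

169

CO: 26.041 lies in 21.420–29.914, so I_lo=101, I_hi=150, C_lo=21.420, C_hi=29.914.
(150−101)/(29.914−21.420) × (26.041−21.420) + 101 = 49/8.494 × 4.621 + 101 ≈ 127.66 → 128.
PM2.5: row 96.78–149.02 (AQI 101–150). (150−101)·(102.03−96.78)/(149.02−96.78) + 101 = 49·5.25/52.24 + 101 ≈ 105.92 → 106.
SO₂: 160 ∈ [76, 185] ↔ index [101, 150].
101 + (160−76)·(150−101)/(185−76) = 101 + 84·49/109 ≈ 138.76, so AQI = 139.
NO₂ 1393.2: bracket 1323.2–1605.8 → index 151–200; slope 49/282.6, offset 70.0.
AQI = 151 + 49/282.6·70.0 ≈ 163.14 ⇒ 163.
O₃ 0.093: bracket 0.086–0.105 → index 151–200; slope 49/0.019, offset 0.007.
AQI = 151 + 49/0.019·0.007 ≈ 169.05 ⇒ 169.
PM10 551.07: bracket 550.36–718.85 → index 151–200; slope 49/168.49, offset 0.71.
AQI = 151 + 49/168.49·0.71 ≈ 151.21 ⇒ 151.
Sub-indices: CO→128, PM2.5→106, SO₂→139, NO₂→163, O₃→169, PM10→151. Overall AQI = max = 169; dominant pollutant is O₃.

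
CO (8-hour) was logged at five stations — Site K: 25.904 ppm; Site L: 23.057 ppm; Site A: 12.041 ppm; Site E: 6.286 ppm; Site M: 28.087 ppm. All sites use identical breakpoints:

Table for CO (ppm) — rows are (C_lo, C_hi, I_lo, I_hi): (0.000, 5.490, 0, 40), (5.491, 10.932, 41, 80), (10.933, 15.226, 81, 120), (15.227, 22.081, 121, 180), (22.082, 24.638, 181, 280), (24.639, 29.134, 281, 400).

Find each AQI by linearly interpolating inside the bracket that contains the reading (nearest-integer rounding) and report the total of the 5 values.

1043

Site K: 25.904 ∈ [24.639, 29.134] ↔ index [281, 400].
281 + (25.904−24.639)·(400−281)/(29.134−24.639) = 281 + 1.265·119/4.495 ≈ 314.49, so AQI = 314.
Site L: 23.057 lies in 22.082–24.638, so I_lo=181, I_hi=280, C_lo=22.082, C_hi=24.638.
(280−181)/(24.638−22.082) × (23.057−22.082) + 181 = 99/2.556 × 0.975 + 181 ≈ 218.76 → 219.
Site A: 12.041 lies in 10.933–15.226, so I_lo=81, I_hi=120, C_lo=10.933, C_hi=15.226.
(120−81)/(15.226−10.933) × (12.041−10.933) + 81 = 39/4.293 × 1.108 + 81 ≈ 91.07 → 91.
Site E: 6.286 ∈ [5.491, 10.932] ↔ index [41, 80].
41 + (6.286−5.491)·(80−41)/(10.932−5.491) = 41 + 0.795·39/5.441 ≈ 46.70, so AQI = 47.
Site M: row 24.639–29.134 (AQI 281–400). (400−281)·(28.087−24.639)/(29.134−24.639) + 281 = 119·3.448/4.495 + 281 ≈ 372.28 → 372.
AQIs: Site K=314, Site L=219, Site A=91, Site E=47, Site M=372. Sum = 314 + 219 + 91 + 47 + 372 = 1043.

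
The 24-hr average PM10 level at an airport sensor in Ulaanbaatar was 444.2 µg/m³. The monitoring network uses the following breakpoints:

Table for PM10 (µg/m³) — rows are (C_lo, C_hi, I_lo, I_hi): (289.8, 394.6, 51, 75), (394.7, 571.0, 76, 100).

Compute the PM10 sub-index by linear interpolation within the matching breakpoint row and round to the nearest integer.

83

PM10: 444.2 ∈ [394.7, 571.0] ↔ index [76, 100].
76 + (444.2−394.7)·(100−76)/(571.0−394.7) = 76 + 49.5·24/176.3 ≈ 82.74, so AQI = 83.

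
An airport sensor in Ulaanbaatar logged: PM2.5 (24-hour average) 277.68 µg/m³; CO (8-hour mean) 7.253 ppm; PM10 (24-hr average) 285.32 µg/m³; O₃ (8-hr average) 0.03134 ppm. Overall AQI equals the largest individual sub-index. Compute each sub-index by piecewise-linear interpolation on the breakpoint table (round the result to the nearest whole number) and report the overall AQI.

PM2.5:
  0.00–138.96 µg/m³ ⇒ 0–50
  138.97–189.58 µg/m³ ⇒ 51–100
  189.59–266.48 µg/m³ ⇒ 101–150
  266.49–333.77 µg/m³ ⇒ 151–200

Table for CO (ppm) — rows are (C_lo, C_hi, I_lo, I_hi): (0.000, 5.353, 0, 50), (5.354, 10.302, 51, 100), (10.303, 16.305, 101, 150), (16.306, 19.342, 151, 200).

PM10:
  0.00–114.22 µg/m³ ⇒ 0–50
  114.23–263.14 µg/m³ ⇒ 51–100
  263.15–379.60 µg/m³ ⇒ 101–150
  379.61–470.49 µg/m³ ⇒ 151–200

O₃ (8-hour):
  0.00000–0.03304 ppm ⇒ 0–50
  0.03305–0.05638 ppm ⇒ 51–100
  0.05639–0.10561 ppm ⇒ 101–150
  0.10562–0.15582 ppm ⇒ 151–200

159

PM2.5: 277.68 lies in 266.49–333.77, so I_lo=151, I_hi=200, C_lo=266.49, C_hi=333.77.
(200−151)/(333.77−266.49) × (277.68−266.49) + 151 = 49/67.28 × 11.19 + 151 ≈ 159.15 → 159.
CO: 7.253 ∈ [5.354, 10.302] ↔ index [51, 100].
51 + (7.253−5.354)·(100−51)/(10.302−5.354) = 51 + 1.899·49/4.948 ≈ 69.81, so AQI = 70.
PM10 285.32: bracket 263.15–379.60 → index 101–150; slope 49/116.45, offset 22.17.
AQI = 101 + 49/116.45·22.17 ≈ 110.33 ⇒ 110.
O₃: 0.03134 ∈ [0.00000, 0.03304] ↔ index [0, 50].
0 + (0.03134−0.00000)·(50−0)/(0.03304−0.00000) = 0 + 0.03134·50/0.03304 ≈ 47.43, so AQI = 47.
Sub-indices: PM2.5→159, CO→70, PM10→110, O₃→47. Overall AQI = max = 159; dominant pollutant is PM2.5.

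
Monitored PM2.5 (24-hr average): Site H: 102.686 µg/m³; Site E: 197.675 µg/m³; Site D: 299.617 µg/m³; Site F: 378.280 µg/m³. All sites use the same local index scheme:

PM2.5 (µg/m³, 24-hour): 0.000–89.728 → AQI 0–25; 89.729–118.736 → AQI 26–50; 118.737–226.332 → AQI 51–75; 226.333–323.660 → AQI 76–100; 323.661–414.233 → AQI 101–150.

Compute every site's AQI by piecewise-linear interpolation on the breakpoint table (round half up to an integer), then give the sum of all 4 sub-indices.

Site H: row 89.729–118.736 (AQI 26–50). (50−26)·(102.686−89.729)/(118.736−89.729) + 26 = 24·12.957/29.007 + 26 ≈ 36.72 → 37.
Site E 197.675: bracket 118.737–226.332 → index 51–75; slope 24/107.595, offset 78.938.
AQI = 51 + 24/107.595·78.938 ≈ 68.61 ⇒ 69.
Site D: 299.617 ∈ [226.333, 323.660] ↔ index [76, 100].
76 + (299.617−226.333)·(100−76)/(323.660−226.333) = 76 + 73.284·24/97.327 ≈ 94.07, so AQI = 94.
Site F: 378.280 ∈ [323.661, 414.233] ↔ index [101, 150].
101 + (378.280−323.661)·(150−101)/(414.233−323.661) = 101 + 54.619·49/90.572 ≈ 130.55, so AQI = 131.
AQIs: Site H=37, Site E=69, Site D=94, Site F=131. Sum = 37 + 69 + 94 + 131 = 331.

331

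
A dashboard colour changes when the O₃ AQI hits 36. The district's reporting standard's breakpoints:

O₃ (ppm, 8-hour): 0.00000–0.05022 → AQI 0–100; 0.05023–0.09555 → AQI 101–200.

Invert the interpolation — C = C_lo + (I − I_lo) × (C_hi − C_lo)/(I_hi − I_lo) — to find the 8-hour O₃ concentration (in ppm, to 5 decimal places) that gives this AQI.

AQI 36 lies in the 0–100 band, which corresponds to 0.00000–0.05022 ppm.
C = 0.00000 + (36−0)×(0.05022−0.00000)/(100−0) = 0.00000 + 36×0.05022/100 ≈ 0.0180792 ppm → 0.01808 ppm to 5 dp.

0.01808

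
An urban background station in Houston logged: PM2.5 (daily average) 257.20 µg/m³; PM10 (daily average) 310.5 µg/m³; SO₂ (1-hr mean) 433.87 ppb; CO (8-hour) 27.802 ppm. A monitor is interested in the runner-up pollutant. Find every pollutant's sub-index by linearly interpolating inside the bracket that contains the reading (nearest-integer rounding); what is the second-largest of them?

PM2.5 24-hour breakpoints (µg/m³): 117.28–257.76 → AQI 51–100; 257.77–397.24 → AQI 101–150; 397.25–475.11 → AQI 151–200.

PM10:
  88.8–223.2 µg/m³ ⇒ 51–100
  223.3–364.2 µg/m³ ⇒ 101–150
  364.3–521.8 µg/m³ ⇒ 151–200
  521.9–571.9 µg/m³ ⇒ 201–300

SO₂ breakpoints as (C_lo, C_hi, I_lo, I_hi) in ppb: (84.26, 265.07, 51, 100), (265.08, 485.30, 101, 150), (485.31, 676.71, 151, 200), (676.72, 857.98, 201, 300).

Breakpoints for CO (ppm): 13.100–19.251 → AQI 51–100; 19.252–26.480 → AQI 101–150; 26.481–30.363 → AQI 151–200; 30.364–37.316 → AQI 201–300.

PM2.5: 257.20 ∈ [117.28, 257.76] ↔ index [51, 100].
51 + (257.20−117.28)·(100−51)/(257.76−117.28) = 51 + 139.92·49/140.48 ≈ 99.80, so AQI = 100.
PM10: 310.5 lies in 223.3–364.2, so I_lo=101, I_hi=150, C_lo=223.3, C_hi=364.2.
(150−101)/(364.2−223.3) × (310.5−223.3) + 101 = 49/140.9 × 87.2 + 101 ≈ 131.33 → 131.
SO₂: row 265.08–485.30 (AQI 101–150). (150−101)·(433.87−265.08)/(485.30−265.08) + 101 = 49·168.79/220.22 + 101 ≈ 138.56 → 139.
CO: 27.802 ∈ [26.481, 30.363] ↔ index [151, 200].
151 + (27.802−26.481)·(200−151)/(30.363−26.481) = 151 + 1.321·49/3.882 ≈ 167.67, so AQI = 168.
Sub-indices: PM2.5→100, PM10→131, SO₂→139, CO→168. Ranked high→low: 168, 139, 131, 100. Second-highest sub-index = 139.

139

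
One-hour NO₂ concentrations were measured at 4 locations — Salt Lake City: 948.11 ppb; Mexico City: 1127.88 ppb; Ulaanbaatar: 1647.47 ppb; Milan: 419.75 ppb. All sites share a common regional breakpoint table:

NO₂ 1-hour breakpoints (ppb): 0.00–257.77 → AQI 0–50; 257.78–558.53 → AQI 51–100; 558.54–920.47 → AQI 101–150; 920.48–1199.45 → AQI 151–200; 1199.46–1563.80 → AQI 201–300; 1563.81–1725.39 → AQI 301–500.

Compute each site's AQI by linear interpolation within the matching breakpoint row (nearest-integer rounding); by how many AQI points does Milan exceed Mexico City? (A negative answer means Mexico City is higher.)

-110

Salt Lake City: row 920.48–1199.45 (AQI 151–200). (200−151)·(948.11−920.48)/(1199.45−920.48) + 151 = 49·27.63/278.97 + 151 ≈ 155.85 → 156.
Mexico City 1127.88: bracket 920.48–1199.45 → index 151–200; slope 49/278.97, offset 207.40.
AQI = 151 + 49/278.97·207.40 ≈ 187.43 ⇒ 187.
Ulaanbaatar: 1647.47 lies in 1563.81–1725.39, so I_lo=301, I_hi=500, C_lo=1563.81, C_hi=1725.39.
(500−301)/(1725.39−1563.81) × (1647.47−1563.81) + 301 = 199/161.58 × 83.66 + 301 ≈ 404.03 → 404.
Milan: 419.75 ∈ [257.78, 558.53] ↔ index [51, 100].
51 + (419.75−257.78)·(100−51)/(558.53−257.78) = 51 + 161.97·49/300.75 ≈ 77.39, so AQI = 77.
AQIs: Salt Lake City=156, Mexico City=187, Ulaanbaatar=404, Milan=77. Milan (77) − Mexico City (187) = -110.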